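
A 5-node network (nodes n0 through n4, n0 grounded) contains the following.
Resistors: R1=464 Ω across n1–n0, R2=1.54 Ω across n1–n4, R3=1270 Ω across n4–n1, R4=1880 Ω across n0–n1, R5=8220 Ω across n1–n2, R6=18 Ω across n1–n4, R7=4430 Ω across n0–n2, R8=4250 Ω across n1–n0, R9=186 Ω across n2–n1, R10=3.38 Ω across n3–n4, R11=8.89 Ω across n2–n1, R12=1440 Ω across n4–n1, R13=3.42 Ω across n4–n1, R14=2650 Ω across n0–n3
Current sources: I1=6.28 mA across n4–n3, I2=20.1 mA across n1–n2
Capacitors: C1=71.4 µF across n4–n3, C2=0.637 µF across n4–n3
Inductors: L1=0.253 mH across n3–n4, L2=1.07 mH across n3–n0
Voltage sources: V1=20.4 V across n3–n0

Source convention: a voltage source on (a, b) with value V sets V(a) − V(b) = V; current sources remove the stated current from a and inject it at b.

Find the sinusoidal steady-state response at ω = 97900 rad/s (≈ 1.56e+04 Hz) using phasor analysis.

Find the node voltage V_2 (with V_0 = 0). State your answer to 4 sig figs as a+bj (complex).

20.47+0.009961j V

Apply KCL at each of the 4 non-ground nodes and solve the resulting linear system.
Node n1: branches {R1, R2, R3, R4, R5, R6, I2, R8, R9, R11, R12, R13} → V_1 = 20.34+0.009980j
Node n2: branches {R5, R7, I2, R9, R11} → V_2 = 20.47+0.009961j
Node n3: branches {I1, C1, L1, R10, C2, L2, R14, V1} → V_3 = 20.40+0.000j
Node n4: branches {I1, C1, R2, R3, L1, R6, R10, R12, R13, C2} → V_4 = 20.40+0.01001j
Source currents: i(V1)=-0.07175+0.1947j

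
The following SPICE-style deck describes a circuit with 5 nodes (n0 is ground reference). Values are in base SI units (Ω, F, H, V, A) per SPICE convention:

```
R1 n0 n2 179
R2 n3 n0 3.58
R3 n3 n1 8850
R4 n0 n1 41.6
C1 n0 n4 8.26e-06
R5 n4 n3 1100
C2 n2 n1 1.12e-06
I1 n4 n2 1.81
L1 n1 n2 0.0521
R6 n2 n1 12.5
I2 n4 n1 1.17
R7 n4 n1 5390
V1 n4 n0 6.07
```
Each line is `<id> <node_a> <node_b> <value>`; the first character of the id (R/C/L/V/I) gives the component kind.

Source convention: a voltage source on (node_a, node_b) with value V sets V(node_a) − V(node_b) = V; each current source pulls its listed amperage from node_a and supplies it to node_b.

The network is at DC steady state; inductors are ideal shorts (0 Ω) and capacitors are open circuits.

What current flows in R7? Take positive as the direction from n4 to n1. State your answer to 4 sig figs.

-0.01736 A

Apply KCL at each of the 4 non-ground nodes and solve the resulting linear system.
Node n1: branches {R3, R4, C2, L1, R6, I2, R7} → V_1 = 99.62
Node n2: branches {R1, C2, I1, L1, R6} → V_2 = 99.62
Node n3: branches {R2, R3, R5} → V_3 = 0.05984
Node n4: branches {C1, R5, I1, I2, R7, V1} → V_4 = 6.070
Source currents: i(L1)=-1.253, i(V1)=-2.968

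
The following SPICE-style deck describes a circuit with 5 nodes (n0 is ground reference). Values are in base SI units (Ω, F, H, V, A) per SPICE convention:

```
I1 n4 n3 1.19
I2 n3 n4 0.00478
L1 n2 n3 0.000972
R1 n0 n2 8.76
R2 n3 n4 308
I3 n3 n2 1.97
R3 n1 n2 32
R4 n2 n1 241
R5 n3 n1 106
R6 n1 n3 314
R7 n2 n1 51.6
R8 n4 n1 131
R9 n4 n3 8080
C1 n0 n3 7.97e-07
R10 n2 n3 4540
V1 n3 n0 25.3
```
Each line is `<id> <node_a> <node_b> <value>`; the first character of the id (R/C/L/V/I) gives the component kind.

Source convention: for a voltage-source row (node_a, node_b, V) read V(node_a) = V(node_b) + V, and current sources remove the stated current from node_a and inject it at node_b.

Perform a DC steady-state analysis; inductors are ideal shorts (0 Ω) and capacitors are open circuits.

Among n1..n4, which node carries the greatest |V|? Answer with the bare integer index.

4

Element admittances at DC:
  I1: injects 1.19 A into n3 (from n4)
  I2: injects 0.00478 A into n4 (from n3)
  L1: short n2↔n3 (DC inductor)
  Y(R1) = 0.1142 S between n0,n2
  Y(R2) = 0.003247 S between n3,n4
  I3: injects 1.97 A into n2 (from n3)
  Y(R3) = 0.03125 S between n1,n2
  Y(R4) = 0.004149 S between n2,n1
  Y(R5) = 0.009434 S between n3,n1
  Y(R6) = 0.003185 S between n1,n3
  Y(R7) = 0.01938 S between n2,n1
  Y(R8) = 0.007634 S between n4,n1
  Y(R9) = 0.0001238 S between n4,n3
  Y(C1) = 0.000 S between n0,n3
  Y(R10) = 0.0002203 S between n2,n3
  V1: constraint V(n3)−V(n0) = 25.3
Assemble and solve the 6×6 MNA system:
  V(n1)=13.51  V(n2)=25.30  V(n3)=25.30  V(n4)=-90.59
  i(L1)=-1.564  i(V1)=-2.888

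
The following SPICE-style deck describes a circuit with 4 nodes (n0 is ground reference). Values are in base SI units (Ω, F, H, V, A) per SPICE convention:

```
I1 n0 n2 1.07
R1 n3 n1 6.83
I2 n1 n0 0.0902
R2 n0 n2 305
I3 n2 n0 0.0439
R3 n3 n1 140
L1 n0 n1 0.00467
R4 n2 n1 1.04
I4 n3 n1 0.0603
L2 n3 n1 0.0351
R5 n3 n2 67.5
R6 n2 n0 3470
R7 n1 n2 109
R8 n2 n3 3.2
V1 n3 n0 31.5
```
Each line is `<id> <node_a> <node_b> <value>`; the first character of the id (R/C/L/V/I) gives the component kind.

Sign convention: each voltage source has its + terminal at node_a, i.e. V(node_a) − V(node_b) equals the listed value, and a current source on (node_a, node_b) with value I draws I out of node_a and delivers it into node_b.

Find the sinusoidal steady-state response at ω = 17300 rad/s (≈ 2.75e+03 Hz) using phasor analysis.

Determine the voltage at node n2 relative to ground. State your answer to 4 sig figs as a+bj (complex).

MNA unknowns: 3 node voltages V₁..V_3 plus 1 source current (V1)
I1: z[0]−=1.07, z[2]+=1.07
R1: Y=0.1464+0.000j on G[3,1]
I2: z[1]−=0.0902, z[0]+=0.0902
R2: Y=0.003279+0.000j on G[0,2]
I3: z[2]−=0.0439, z[0]+=0.0439
R3: Y=0.007143+0.000j on G[3,1]
L1: Y=0.000-0.01238j on G[0,1]
R4: Y=0.9615+0.000j on G[2,1]
I4: z[3]−=0.0603, z[1]+=0.0603
L2: Y=0.000-0.001647j on G[3,1]
R5: Y=0.01481+0.000j on G[3,2]
R6: Y=0.0002882+0.000j on G[2,0]
R7: Y=0.009174+0.000j on G[1,2]
R8: Y=0.3125+0.000j on G[2,3]
V1: row V3−V0=31.5, i_V1 at 3,0
solve → V1=33.09+1.030j, V2=33.39+0.7679j, V3=31.50+0.000j
aux → i_V1=0.8041+0.4069j

33.39+0.7679j V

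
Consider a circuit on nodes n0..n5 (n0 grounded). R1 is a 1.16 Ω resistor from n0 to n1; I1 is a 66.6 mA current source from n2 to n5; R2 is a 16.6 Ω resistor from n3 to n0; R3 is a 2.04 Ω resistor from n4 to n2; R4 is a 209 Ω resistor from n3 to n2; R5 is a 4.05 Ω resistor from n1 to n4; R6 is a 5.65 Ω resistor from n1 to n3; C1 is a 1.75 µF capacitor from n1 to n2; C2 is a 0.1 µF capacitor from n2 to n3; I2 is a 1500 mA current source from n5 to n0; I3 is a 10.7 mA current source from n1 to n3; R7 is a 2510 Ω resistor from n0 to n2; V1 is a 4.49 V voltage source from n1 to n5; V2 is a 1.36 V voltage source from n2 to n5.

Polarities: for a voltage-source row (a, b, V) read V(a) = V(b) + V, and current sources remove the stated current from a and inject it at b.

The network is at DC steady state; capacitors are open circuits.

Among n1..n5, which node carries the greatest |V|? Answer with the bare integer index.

MNA unknowns: 5 node voltages V₁..V_5 plus 2 source currents (V1, V2)
R1: Y=0.8621 on G[0,1]
I1: z[2]−=0.0666, z[5]+=0.0666
R2: Y=0.06024 on G[3,0]
R3: Y=0.4902 on G[4,2]
R4: Y=0.004785 on G[3,2]
R5: Y=0.2469 on G[1,4]
R6: Y=0.1770 on G[1,3]
C1: Y=0.000 on G[1,2]
C2: Y=0.000 on G[2,3]
I2: z[5]−=1.5, z[0]+=1.5
I3: z[1]−=0.0107, z[3]+=0.0107
R7: Y=0.0003984 on G[0,2]
V1: row V1−V5=4.49, i_V1 at 1,5
V2: row V2−V5=1.36, i_V2 at 2,5
solve → V1=-1.650, V2=-4.780, V3=-1.257, V4=-3.731, V5=-6.140
aux → i_V1=0.9673, i_V2=0.4661

5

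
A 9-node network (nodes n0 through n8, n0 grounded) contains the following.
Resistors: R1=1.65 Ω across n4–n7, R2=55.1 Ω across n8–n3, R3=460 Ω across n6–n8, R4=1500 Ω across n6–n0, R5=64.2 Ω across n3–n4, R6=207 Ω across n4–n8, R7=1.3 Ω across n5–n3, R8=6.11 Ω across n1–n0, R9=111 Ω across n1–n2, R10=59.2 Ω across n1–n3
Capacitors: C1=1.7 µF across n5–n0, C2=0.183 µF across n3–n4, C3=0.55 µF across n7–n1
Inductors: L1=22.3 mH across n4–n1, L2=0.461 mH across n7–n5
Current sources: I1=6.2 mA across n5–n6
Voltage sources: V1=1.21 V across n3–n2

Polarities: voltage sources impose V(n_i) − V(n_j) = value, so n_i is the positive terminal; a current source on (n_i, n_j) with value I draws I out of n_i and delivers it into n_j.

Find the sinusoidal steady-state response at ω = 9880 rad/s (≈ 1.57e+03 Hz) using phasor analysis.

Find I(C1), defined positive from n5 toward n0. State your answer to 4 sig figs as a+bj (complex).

Element admittances at ω=9880 rad/s:
  Y(R1) = 0.6061+0.000j S between n4,n7
  Y(R2) = 0.01815+0.000j S between n8,n3
  Y(R3) = 0.002174+0.000j S between n6,n8
  Y(R4) = 0.0006667+0.000j S between n6,n0
  Y(C1) = 0.000+0.01680j S between n5,n0
  Y(R5) = 0.01558+0.000j S between n3,n4
  Y(C2) = 0.000+0.001808j S between n3,n4
  Y(L1) = 0.000-0.004539j S between n4,n1
  Y(R6) = 0.004831+0.000j S between n4,n8
  Y(C3) = 0.000+0.005434j S between n7,n1
  Y(R7) = 0.7692+0.000j S between n5,n3
  Y(R8) = 0.1637+0.000j S between n1,n0
  Y(L2) = 0.000-0.2196j S between n7,n5
  Y(R9) = 0.009009+0.000j S between n1,n2
  I1: injects 0.0062 A into n6 (from n5)
  Y(R10) = 0.01689+0.000j S between n1,n3
  V1: constraint V(n3)−V(n2) = 1.21
Assemble and solve the 9×9 MNA system:
  V(n1)=-0.02706-0.02078j  V(n2)=-0.9923-0.1597j  V(n3)=0.2177-0.1597j  V(n4)=0.2110-0.1584j  V(n5)=0.2072-0.1645j  V(n6)=2.499-0.1194j  V(n7)=0.2081-0.1602j  V(n8)=0.4136-0.1560j
  i(V1)=-0.008696-0.001252j

0.002763+0.003481j A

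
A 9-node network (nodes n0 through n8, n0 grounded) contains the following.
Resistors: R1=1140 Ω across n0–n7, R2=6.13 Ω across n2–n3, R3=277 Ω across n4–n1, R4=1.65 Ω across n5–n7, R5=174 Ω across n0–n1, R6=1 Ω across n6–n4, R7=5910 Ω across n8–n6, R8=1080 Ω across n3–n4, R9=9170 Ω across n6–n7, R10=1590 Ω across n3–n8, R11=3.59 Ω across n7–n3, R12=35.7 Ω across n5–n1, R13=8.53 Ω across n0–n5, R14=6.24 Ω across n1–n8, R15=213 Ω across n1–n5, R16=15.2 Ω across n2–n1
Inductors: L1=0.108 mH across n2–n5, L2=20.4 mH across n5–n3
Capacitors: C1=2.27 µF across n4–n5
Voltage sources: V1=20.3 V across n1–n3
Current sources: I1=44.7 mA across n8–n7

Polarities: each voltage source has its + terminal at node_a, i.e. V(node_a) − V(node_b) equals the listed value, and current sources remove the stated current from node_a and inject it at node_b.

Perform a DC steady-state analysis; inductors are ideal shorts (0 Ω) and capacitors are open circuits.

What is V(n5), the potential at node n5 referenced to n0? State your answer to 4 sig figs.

-0.9423 V

Apply KCL at each of the 8 non-ground nodes and solve the resulting linear system.
Node n1: branches {R3, R5, R12, R14, R15, R16, V1} → V_1 = 19.36
Node n2: branches {R2, L1, R16} → V_2 = -0.9423
Node n3: branches {R2, R8, R10, R11, L2, V1} → V_3 = -0.9423
Node n4: branches {R3, R6, C1, R8} → V_4 = 14.98
Node n5: branches {R4, L1, C1, R12, R13, R15, L2} → V_5 = -0.9423
Node n6: branches {R6, R7, R9} → V_6 = 14.98
Node n7: branches {R1, R4, R9, R11, I1} → V_7 = -0.8890
Node n8: branches {R7, R10, R14, I1} → V_8 = 19.00
Source currents: i(L1)=1.336, i(L2)=2.142, i(V1)=-2.184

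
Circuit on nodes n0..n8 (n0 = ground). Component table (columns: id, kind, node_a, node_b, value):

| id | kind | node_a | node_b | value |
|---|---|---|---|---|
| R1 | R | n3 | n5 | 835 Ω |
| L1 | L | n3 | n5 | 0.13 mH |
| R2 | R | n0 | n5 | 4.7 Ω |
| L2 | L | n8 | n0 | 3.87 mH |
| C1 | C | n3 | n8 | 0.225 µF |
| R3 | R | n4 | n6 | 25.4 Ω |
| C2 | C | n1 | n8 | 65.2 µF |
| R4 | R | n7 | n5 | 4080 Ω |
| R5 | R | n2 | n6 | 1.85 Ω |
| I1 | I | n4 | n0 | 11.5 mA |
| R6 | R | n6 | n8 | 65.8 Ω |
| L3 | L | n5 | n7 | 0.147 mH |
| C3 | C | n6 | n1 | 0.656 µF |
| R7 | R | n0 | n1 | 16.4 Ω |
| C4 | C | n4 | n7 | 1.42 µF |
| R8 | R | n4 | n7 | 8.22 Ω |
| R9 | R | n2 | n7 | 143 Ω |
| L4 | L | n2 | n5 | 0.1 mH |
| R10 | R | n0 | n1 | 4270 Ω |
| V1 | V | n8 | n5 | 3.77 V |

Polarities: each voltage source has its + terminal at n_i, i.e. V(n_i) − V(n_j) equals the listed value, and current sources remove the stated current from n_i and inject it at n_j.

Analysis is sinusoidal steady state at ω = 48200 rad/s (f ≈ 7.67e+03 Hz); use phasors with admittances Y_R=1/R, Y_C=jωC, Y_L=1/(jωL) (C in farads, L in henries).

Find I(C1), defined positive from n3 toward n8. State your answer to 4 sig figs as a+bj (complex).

MNA unknowns: 8 node voltages V₁..V_8 plus 1 source current (V1)
R1: Y=0.001198+0.000j on G[3,5]
L1: Y=0.000-0.1596j on G[3,5]
R2: Y=0.2128+0.000j on G[0,5]
L2: Y=0.000-0.005361j on G[8,0]
C1: Y=0.000+0.01084j on G[3,8]
R3: Y=0.03937+0.000j on G[4,6]
C2: Y=0.000+3.143j on G[1,8]
R4: Y=0.0002451+0.000j on G[7,5]
R5: Y=0.5405+0.000j on G[2,6]
I1: z[4]−=0.0115, z[0]+=0.0115
R6: Y=0.01520+0.000j on G[6,8]
L3: Y=0.000-0.1411j on G[5,7]
C3: Y=0.000+0.03162j on G[6,1]
R7: Y=0.06098+0.000j on G[0,1]
C4: Y=0.000+0.06844j on G[4,7]
R8: Y=0.1217+0.000j on G[4,7]
R9: Y=0.006993+0.000j on G[2,7]
L4: Y=0.000-0.2075j on G[2,5]
R10: Y=0.0002342+0.000j on G[0,1]
V1: row V8−V5=3.77, i_V1 at 8,5
solve → V1=2.852+0.1039j, V2=-1.328+0.4504j, V3=-1.150+0.04525j, V4=-1.073+0.1037j, V5=-0.8756+0.04304j, V6=-1.176+0.6310j, V7=-1.049-0.08053j, V8=2.894+0.04304j
aux → i_V1=-0.2533-0.1531j

-2.400e-05-0.04387j A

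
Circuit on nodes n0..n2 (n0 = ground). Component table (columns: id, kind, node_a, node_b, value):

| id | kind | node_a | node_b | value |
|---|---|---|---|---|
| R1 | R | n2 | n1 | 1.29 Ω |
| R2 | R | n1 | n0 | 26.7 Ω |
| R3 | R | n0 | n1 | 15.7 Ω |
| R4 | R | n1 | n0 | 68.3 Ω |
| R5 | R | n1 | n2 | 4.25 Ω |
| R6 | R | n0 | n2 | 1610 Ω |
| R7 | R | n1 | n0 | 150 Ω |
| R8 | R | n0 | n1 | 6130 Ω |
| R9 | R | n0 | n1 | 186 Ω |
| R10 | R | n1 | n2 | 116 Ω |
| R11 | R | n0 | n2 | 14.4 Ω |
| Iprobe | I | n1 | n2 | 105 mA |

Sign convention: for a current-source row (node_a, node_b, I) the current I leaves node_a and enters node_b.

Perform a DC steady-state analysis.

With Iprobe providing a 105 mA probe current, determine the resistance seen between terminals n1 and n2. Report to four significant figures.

MNA unknowns: 2 node voltages V₁..V_2
R1: Y=0.7752 on G[2,1]
R2: Y=0.03745 on G[1,0]
R3: Y=0.06369 on G[0,1]
R4: Y=0.01464 on G[1,0]
R5: Y=0.2353 on G[1,2]
R6: Y=0.0006211 on G[0,2]
R7: Y=0.006667 on G[1,0]
R8: Y=0.0001631 on G[0,1]
R9: Y=0.005376 on G[0,1]
R10: Y=0.008621 on G[1,2]
R11: Y=0.06944 on G[0,2]
Iprobe: z[1]−=0.105, z[2]+=0.105
solve → V1=-0.03490, V2=0.06375

R_eq = 0.9395 Ω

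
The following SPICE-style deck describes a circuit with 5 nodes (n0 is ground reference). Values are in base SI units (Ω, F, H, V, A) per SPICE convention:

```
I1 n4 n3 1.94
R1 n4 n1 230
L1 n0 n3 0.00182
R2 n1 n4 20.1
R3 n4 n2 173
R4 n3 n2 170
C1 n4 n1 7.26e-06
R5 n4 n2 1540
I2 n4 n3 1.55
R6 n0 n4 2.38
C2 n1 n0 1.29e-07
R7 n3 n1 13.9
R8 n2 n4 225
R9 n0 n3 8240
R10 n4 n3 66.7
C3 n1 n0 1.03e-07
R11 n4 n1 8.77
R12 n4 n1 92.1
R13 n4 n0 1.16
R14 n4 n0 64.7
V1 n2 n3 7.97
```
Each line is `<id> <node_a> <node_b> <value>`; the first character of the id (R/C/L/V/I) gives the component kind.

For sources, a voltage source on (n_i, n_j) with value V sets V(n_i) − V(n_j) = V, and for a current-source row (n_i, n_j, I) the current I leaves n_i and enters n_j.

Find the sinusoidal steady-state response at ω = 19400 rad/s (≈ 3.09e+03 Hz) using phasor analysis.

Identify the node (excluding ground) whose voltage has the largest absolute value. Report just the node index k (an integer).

2

Element admittances at ω=19400 rad/s:
  I1: injects 1.94 A into n3 (from n4)
  Y(R1) = 0.004348+0.000j S between n4,n1
  Y(L1) = 0.000-0.02832j S between n0,n3
  Y(R2) = 0.04975+0.000j S between n1,n4
  Y(R3) = 0.005780+0.000j S between n4,n2
  Y(R4) = 0.005882+0.000j S between n3,n2
  Y(C1) = 0.000+0.1408j S between n4,n1
  Y(R5) = 0.0006494+0.000j S between n4,n2
  I2: injects 1.55 A into n3 (from n4)
  Y(R6) = 0.4202+0.000j S between n0,n4
  Y(C2) = 0.000+0.002503j S between n1,n0
  Y(R7) = 0.07194+0.000j S between n3,n1
  Y(R8) = 0.004444+0.000j S between n2,n4
  Y(R9) = 0.0001214+0.000j S between n0,n3
  Y(R10) = 0.01499+0.000j S between n4,n3
  Y(C3) = 0.000+0.001998j S between n1,n0
  Y(R11) = 0.1140+0.000j S between n4,n1
  Y(R12) = 0.01086+0.000j S between n4,n1
  Y(R13) = 0.8621+0.000j S between n4,n0
  Y(R14) = 0.01546+0.000j S between n4,n0
  V1: constraint V(n2)−V(n3) = 7.97
Assemble and solve the 5×5 MNA system:
  V(n1)=9.256-2.084j  V(n2)=46.61+9.859j  V(n3)=38.64+9.859j  V(n4)=-0.2260+0.8103j
  i(V1)=-0.5562-0.09839j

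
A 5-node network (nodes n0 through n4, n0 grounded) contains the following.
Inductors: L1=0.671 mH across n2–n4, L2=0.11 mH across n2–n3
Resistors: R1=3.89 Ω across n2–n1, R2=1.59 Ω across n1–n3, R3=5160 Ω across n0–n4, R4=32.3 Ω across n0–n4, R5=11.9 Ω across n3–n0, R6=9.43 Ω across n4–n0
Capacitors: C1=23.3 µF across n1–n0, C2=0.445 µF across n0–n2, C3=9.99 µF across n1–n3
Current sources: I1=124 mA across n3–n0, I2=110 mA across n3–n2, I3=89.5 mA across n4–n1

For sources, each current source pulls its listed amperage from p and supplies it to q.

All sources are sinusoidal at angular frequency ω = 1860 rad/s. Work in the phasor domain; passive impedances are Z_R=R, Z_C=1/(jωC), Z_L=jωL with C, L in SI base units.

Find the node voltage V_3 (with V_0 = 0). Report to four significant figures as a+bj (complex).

-0.5490+0.08605j V

Apply KCL at each of the 4 non-ground nodes and solve the resulting linear system.
Node n1: branches {R1, C1, R2, C3, I3} → V_1 = -0.4413+0.1125j
Node n2: branches {L1, R1, C2, L2, I2} → V_2 = -0.5467+0.1107j
Node n3: branches {I1, R2, C3, L2, I2, R5} → V_3 = -0.5490+0.08605j
Node n4: branches {L1, R3, R4, R6, I3} → V_4 = -0.5313+0.08999j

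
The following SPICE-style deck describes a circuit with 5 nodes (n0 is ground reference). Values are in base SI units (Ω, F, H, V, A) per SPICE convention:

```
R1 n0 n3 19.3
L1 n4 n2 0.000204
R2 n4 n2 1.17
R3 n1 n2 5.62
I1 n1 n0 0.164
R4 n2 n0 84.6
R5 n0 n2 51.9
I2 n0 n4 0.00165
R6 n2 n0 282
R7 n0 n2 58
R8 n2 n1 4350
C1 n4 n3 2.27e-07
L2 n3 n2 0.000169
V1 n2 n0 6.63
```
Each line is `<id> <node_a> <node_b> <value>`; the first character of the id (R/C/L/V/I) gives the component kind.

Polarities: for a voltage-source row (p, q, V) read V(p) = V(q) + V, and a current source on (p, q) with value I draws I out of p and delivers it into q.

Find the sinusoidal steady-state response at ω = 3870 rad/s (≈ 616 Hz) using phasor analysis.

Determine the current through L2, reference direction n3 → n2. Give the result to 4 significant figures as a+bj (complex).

-0.3433+0.01164j A

Element admittances at ω=3870 rad/s:
  Y(R1) = 0.05181+0.000j S between n0,n3
  Y(L1) = 0.000-1.267j S between n4,n2
  Y(R2) = 0.8547+0.000j S between n4,n2
  Y(R3) = 0.1779+0.000j S between n1,n2
  I1: injects 0.164 A into n0 (from n1)
  Y(R4) = 0.01182+0.000j S between n2,n0
  Y(R5) = 0.01927+0.000j S between n0,n2
  I2: injects 0.00165 A into n4 (from n0)
  Y(R6) = 0.003546+0.000j S between n2,n0
  Y(R7) = 0.01724+0.000j S between n0,n2
  Y(R8) = 0.0002299+0.000j S between n2,n1
  Y(C1) = 0.000+0.0008785j S between n4,n3
  Y(L2) = 0.000-1.529j S between n3,n2
  V1: constraint V(n2)−V(n0) = 6.63
Assemble and solve the 5×5 MNA system:
  V(n1)=5.710+0.000j  V(n2)=6.630+0.000j  V(n3)=6.622-0.2245j  V(n4)=6.631+0.0009999j
  i(V1)=-0.8494+0.01163j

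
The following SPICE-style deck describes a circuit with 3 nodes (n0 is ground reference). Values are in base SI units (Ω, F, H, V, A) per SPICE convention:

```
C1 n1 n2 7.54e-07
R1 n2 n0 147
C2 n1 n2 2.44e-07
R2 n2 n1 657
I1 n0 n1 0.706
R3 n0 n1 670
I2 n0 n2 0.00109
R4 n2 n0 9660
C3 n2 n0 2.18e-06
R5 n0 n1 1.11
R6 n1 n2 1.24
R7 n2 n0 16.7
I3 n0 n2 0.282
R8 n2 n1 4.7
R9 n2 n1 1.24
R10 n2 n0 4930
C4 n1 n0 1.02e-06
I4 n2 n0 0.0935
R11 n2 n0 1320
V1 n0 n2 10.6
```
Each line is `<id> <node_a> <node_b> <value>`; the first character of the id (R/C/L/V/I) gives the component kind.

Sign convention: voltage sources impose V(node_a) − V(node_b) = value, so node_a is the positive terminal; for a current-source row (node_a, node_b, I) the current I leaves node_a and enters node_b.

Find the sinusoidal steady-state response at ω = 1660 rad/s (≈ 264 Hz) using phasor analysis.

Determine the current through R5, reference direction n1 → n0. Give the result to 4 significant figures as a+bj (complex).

Element admittances at ω=1660 rad/s:
  Y(C1) = 0.000+0.001252j S between n1,n2
  Y(R1) = 0.006803+0.000j S between n2,n0
  Y(C2) = 0.000+0.0004050j S between n1,n2
  Y(R2) = 0.001522+0.000j S between n2,n1
  I1: injects 0.706 A into n1 (from n0)
  Y(R3) = 0.001493+0.000j S between n0,n1
  I2: injects 0.00109 A into n2 (from n0)
  Y(R4) = 0.0001035+0.000j S between n2,n0
  Y(C3) = 0.000+0.003619j S between n2,n0
  Y(R5) = 0.9009+0.000j S between n0,n1
  Y(R6) = 0.8065+0.000j S between n1,n2
  Y(R7) = 0.05988+0.000j S between n2,n0
  I3: injects 0.282 A into n2 (from n0)
  Y(R8) = 0.2128+0.000j S between n2,n1
  Y(R9) = 0.8065+0.000j S between n2,n1
  Y(R10) = 0.0002028+0.000j S between n2,n0
  Y(C4) = 0.000+0.001693j S between n1,n0
  I4: injects 0.0935 A into n0 (from n2)
  Y(R11) = 0.0007576+0.000j S between n2,n0
  V1: constraint V(n0)−V(n2) = 10.6
Assemble and solve the 3×3 MNA system:
  V(n1)=-6.837+0.001957j  V(n2)=-10.60+0.000j
  i(V1)=-7.783-0.04817j

-6.159+0.001763j A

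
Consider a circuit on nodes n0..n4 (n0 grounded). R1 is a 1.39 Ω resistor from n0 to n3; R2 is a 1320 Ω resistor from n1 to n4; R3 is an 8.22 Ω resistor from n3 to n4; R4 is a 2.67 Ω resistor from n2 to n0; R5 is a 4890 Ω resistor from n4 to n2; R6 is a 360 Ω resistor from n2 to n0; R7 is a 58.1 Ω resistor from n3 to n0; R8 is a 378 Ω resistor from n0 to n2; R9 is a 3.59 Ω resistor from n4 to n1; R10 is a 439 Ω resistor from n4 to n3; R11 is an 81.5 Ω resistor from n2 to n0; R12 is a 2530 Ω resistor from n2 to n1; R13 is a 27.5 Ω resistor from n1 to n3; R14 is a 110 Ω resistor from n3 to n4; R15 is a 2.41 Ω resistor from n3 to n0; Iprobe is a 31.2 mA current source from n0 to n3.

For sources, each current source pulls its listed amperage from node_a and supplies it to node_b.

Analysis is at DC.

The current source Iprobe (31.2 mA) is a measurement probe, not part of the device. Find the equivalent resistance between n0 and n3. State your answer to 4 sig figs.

Apply KCL at each of the 4 non-ground nodes and solve the resulting linear system.
Node n1: branches {R2, R9, R12, R13} → V_1 = 0.02697
Node n2: branches {R4, R5, R6, R8, R11, R12} → V_2 = 4.118e-05
Node n3: branches {R1, R3, R7, R10, R13, R14, R15, Iprobe} → V_3 = 0.02708
Node n4: branches {R2, R3, R5, R9, R10, R14} → V_4 = 0.02699

R_eq = 0.8679 Ω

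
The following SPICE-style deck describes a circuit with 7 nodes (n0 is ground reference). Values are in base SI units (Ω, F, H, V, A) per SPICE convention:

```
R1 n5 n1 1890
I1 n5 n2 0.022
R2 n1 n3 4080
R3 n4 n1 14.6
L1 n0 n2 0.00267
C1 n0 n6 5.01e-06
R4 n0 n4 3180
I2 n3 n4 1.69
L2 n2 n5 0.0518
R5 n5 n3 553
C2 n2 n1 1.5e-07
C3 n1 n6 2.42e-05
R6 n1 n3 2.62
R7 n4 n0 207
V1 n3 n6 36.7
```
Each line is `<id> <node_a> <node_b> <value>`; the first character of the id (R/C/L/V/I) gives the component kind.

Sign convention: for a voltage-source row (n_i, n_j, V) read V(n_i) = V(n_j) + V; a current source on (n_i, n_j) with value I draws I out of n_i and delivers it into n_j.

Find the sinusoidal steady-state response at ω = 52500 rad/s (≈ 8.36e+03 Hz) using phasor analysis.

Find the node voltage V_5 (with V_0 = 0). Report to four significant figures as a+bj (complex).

-37.93-92.59j V

Element admittances at ω=52500 rad/s:
  Y(R1) = 0.0005291+0.000j S between n5,n1
  I1: injects 0.022 A into n2 (from n5)
  Y(R2) = 0.0002451+0.000j S between n1,n3
  Y(R3) = 0.06849+0.000j S between n4,n1
  Y(L1) = 0.000-0.007134j S between n0,n2
  Y(C1) = 0.000+0.2630j S between n0,n6
  Y(R4) = 0.0003145+0.000j S between n0,n4
  I2: injects 1.69 A into n4 (from n3)
  Y(L2) = 0.000-0.0003677j S between n2,n5
  Y(R5) = 0.001808+0.000j S between n5,n3
  Y(C2) = 0.000+0.007875j S between n2,n1
  Y(C3) = 0.000+1.270j S between n1,n6
  Y(R6) = 0.3817+0.000j S between n1,n3
  Y(R7) = 0.004831+0.000j S between n4,n0
  V1: constraint V(n3)−V(n6) = 36.7
Assemble and solve the 7×7 MNA system:
  V(n1)=19.22-27.30j  V(n2)=442.8-543.5j  V(n3)=49.21-13.94j  V(n4)=40.83-25.39j  V(n5)=-37.93-92.59j  V(n6)=12.51-13.94j
  i(V1)=-13.30-5.243j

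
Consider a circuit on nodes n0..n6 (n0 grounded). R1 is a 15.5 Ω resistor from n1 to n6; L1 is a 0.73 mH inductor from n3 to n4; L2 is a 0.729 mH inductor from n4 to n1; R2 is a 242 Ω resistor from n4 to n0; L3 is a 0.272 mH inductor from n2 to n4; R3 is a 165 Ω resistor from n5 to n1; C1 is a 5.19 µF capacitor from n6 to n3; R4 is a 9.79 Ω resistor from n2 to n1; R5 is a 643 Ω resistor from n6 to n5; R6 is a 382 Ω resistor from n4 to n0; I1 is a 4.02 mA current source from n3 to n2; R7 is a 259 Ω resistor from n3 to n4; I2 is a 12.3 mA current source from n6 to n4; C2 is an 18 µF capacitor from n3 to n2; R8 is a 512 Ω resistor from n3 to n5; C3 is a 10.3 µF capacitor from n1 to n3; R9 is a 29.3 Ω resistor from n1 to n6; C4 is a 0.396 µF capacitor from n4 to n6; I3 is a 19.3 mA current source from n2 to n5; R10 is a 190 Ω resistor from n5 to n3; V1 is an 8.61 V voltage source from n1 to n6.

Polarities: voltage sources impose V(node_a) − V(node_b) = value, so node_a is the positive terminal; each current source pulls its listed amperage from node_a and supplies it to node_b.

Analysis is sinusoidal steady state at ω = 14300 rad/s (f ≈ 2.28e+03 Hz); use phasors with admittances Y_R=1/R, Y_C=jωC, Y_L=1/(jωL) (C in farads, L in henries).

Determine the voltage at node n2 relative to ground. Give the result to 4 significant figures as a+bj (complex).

MNA unknowns: 6 node voltages V₁..V_6 plus 1 source current (V1)
R1: Y=0.06452+0.000j on G[1,6]
L1: Y=0.000-0.09579j on G[3,4]
L2: Y=0.000-0.09593j on G[4,1]
R2: Y=0.004132+0.000j on G[4,0]
L3: Y=0.000-0.2571j on G[2,4]
R3: Y=0.006061+0.000j on G[5,1]
C1: Y=0.000+0.07422j on G[6,3]
R4: Y=0.1021+0.000j on G[2,1]
R5: Y=0.001555+0.000j on G[6,5]
R6: Y=0.002618+0.000j on G[4,0]
I1: z[3]−=0.00402, z[2]+=0.00402
R7: Y=0.003861+0.000j on G[3,4]
I2: z[6]−=0.0123, z[4]+=0.0123
C2: Y=0.000+0.2574j on G[3,2]
R8: Y=0.001953+0.000j on G[3,5]
C3: Y=0.000+0.1473j on G[1,3]
R9: Y=0.03413+0.000j on G[1,6]
C4: Y=0.000+0.005663j on G[4,6]
I3: z[2]−=0.0193, z[5]+=0.0193
R10: Y=0.005263+0.000j on G[5,3]
V1: row V1−V6=8.61, i_V1 at 1,6
solve → V1=1.176+1.901j, V2=-0.1844-0.8775j, V3=-1.103+0.4795j, V4=0.000+0.000j, V5=0.4658+1.210j, V6=-7.434+1.901j
aux → i_V1=-0.9656-0.5109j

-0.1844-0.8775j V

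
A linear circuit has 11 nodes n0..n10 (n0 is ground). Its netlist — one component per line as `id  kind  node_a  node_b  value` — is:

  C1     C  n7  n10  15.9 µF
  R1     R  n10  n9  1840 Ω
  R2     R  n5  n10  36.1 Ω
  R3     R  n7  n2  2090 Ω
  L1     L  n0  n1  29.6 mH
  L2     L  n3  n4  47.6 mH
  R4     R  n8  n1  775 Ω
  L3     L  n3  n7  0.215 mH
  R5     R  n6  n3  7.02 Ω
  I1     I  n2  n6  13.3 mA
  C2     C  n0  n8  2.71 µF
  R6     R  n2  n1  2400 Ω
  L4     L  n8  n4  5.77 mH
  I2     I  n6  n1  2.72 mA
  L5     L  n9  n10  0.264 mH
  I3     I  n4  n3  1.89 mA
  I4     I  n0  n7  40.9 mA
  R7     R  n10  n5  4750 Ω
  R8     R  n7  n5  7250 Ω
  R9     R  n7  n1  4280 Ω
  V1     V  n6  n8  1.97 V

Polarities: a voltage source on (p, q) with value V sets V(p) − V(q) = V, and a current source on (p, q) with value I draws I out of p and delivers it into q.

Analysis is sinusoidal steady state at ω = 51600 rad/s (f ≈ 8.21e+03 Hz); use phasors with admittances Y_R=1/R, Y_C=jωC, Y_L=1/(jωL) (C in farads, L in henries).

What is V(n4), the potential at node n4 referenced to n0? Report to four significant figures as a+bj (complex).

0.2332-0.7970j V

Element admittances at ω=51600 rad/s:
  Y(C1) = 0.000+0.8204j S between n7,n10
  Y(R1) = 0.0005435+0.000j S between n10,n9
  Y(R2) = 0.02770+0.000j S between n5,n10
  Y(R3) = 0.0004785+0.000j S between n7,n2
  Y(L1) = 0.000-0.0006547j S between n0,n1
  Y(L2) = 0.000-0.0004071j S between n3,n4
  Y(R4) = 0.001290+0.000j S between n8,n1
  Y(L3) = 0.000-0.09014j S between n3,n7
  Y(R5) = 0.1425+0.000j S between n6,n3
  I1: injects 0.0133 A into n6 (from n2)
  Y(C2) = 0.000+0.1398j S between n0,n8
  Y(R6) = 0.0004167+0.000j S between n2,n1
  Y(L4) = 0.000-0.003359j S between n8,n4
  I2: injects 0.00272 A into n1 (from n6)
  Y(L5) = 0.000-0.07341j S between n9,n10
  I3: injects 0.00189 A into n3 (from n4)
  I4: injects 0.0409 A into n7 (from n0)
  Y(R7) = 0.0002105+0.000j S between n10,n5
  Y(R8) = 0.0001379+0.000j S between n7,n5
  Y(R9) = 0.0002336+0.000j S between n7,n1
  V1: constraint V(n6)−V(n8) = 1.97
Assemble and solve the 11×11 MNA system:
  V(n1)=-1.174-0.6413j  V(n2)=-14.23-0.2634j  V(n3)=2.203-0.2921j  V(n4)=0.2332-0.7970j  V(n5)=2.206+0.06564j  V(n6)=1.965-0.2955j  V(n7)=2.206+0.06564j  V(n8)=-0.005498-0.2955j  V(n9)=2.206+0.06564j  V(n10)=2.206+0.06564j
  i(V1)=0.04451+0.0004792j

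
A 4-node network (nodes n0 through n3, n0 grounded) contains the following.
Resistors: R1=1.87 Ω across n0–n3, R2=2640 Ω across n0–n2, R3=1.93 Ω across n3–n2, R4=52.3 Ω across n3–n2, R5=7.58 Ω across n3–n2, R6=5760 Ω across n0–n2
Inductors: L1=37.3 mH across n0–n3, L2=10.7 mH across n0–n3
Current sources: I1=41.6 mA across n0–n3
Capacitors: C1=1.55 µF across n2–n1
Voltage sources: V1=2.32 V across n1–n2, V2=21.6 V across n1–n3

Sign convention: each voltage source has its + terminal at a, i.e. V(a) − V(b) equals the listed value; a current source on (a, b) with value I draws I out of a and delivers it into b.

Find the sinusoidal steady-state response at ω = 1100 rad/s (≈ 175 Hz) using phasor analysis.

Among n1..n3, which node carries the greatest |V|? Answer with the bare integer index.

MNA unknowns: 3 node voltages V₁..V_3 plus 2 source currents (V1, V2)
R1: Y=0.5348+0.000j on G[0,3]
L1: Y=0.000-0.02437j on G[0,3]
I1: z[0]−=0.0416, z[3]+=0.0416
R2: Y=0.0003788+0.000j on G[0,2]
R3: Y=0.5181+0.000j on G[3,2]
R4: Y=0.01912+0.000j on G[3,2]
R5: Y=0.1319+0.000j on G[3,2]
R6: Y=0.0001736+0.000j on G[0,2]
L2: Y=0.000-0.08496j on G[0,3]
C1: Y=0.000+0.001705j on G[2,1]
V1: row V1−V2=2.32, i_V1 at 1,2
V2: row V1−V3=21.6, i_V2 at 1,3
solve → V1=21.66+0.01134j, V2=19.34+0.01134j, V3=0.05550+0.01134j
aux → i_V1=12.91-0.003949j, i_V2=-12.91-6.262e-06j

1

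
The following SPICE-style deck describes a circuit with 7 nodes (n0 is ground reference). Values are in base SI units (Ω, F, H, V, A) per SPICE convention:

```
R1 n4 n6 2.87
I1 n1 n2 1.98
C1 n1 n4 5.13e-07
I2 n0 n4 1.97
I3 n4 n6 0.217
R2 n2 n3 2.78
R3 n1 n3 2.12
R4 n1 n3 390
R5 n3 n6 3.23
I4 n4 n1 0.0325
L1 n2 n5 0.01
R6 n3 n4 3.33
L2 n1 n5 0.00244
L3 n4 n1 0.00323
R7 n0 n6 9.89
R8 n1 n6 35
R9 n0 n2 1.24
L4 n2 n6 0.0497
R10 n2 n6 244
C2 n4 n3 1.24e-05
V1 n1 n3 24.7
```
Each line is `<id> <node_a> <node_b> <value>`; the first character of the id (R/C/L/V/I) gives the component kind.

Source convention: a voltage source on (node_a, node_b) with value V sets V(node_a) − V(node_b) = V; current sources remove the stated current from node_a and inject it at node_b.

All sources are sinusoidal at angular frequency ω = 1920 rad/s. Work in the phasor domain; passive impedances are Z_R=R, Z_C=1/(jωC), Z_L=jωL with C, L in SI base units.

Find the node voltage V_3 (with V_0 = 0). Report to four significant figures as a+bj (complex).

0.3702+2.904j V

Apply KCL at each of the 6 non-ground nodes and solve the resulting linear system.
Node n1: branches {I1, C1, R3, R4, I4, L2, L3, R8, V1} → V_1 = 25.07+2.904j
Node n2: branches {I1, R2, L1, R9, L4, R10} → V_2 = 1.919+0.04285j
Node n3: branches {R2, R3, R4, R5, R6, C2, V1} → V_3 = 0.3702+2.904j
Node n4: branches {R1, C1, I2, I3, I4, R6, L3, C2} → V_4 = 6.447-3.663j
Node n5: branches {L1, L2} → V_5 = 20.53+2.343j
Node n6: branches {R1, I3, R5, R7, R8, L4, R10} → V_6 = 4.176-0.3418j
Source currents: i(V1)=-15.43+3.861j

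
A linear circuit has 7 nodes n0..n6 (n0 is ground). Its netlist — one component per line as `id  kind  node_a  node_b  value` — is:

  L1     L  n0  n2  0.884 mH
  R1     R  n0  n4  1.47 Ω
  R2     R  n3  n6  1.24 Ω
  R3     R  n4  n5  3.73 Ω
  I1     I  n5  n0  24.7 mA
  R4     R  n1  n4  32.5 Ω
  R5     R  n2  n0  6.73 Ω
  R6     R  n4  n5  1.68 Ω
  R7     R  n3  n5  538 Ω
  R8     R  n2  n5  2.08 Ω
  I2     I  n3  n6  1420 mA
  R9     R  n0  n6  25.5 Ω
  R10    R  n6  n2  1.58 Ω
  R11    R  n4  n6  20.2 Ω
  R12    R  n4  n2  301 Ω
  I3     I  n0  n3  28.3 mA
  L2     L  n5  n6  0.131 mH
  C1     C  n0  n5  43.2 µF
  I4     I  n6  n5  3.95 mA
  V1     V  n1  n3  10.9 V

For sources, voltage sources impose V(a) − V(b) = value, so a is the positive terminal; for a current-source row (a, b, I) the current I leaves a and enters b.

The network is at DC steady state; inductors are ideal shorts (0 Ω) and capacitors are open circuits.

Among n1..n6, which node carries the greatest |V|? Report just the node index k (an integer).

Apply KCL at each of the 6 non-ground nodes and solve the resulting linear system.
Node n1: branches {R4, V1} → V_1 = 8.777
Node n2: branches {L1, R5, R8, R10, R12} → V_2 = 0.000
Node n3: branches {R2, R7, I2, I3, V1} → V_3 = -2.123
Node n4: branches {R1, R3, R4, R6, R11, R12} → V_4 = 0.1259
Node n5: branches {R3, I1, R6, R7, R8, L2, C1, I4} → V_5 = -0.07151
Node n6: branches {R2, I2, R9, R10, R11, L2, I4} → V_6 = -0.07151
Source currents: i(L1)=0.07922, i(L2)=0.1802, i(V1)=-0.2662

1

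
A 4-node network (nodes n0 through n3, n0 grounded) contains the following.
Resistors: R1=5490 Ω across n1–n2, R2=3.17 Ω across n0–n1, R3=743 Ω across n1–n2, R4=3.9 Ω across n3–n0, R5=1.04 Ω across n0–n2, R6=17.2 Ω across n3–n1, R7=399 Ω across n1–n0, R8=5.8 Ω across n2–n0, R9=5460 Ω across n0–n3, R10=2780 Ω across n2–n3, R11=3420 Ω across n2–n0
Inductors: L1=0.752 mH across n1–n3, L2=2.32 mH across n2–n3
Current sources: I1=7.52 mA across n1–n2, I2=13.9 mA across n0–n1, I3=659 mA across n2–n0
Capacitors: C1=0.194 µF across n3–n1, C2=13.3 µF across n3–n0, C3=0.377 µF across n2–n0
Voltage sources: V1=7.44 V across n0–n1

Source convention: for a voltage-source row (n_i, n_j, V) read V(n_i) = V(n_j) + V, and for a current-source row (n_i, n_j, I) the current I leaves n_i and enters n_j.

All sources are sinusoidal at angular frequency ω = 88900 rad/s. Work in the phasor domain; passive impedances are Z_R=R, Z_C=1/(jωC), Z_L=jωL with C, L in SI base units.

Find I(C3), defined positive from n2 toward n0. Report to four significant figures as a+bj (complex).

Element admittances at ω=88900 rad/s:
  Y(R1) = 0.0001821+0.000j S between n1,n2
  Y(R2) = 0.3155+0.000j S between n0,n1
  Y(L1) = 0.000-0.01496j S between n1,n3
  I1: injects 0.00752 A into n2 (from n1)
  Y(C1) = 0.000+0.01725j S between n3,n1
  I2: injects 0.0139 A into n1 (from n0)
  Y(C2) = 0.000+1.182j S between n3,n0
  Y(R3) = 0.001346+0.000j S between n1,n2
  Y(L2) = 0.000-0.004849j S between n2,n3
  Y(R4) = 0.2564+0.000j S between n3,n0
  Y(R5) = 0.9615+0.000j S between n0,n2
  Y(R6) = 0.05814+0.000j S between n3,n1
  Y(C3) = 0.000+0.03352j S between n2,n0
  Y(R7) = 0.002506+0.000j S between n1,n0
  Y(R8) = 0.1724+0.000j S between n2,n0
  Y(R9) = 0.0001832+0.000j S between n0,n3
  Y(R10) = 0.0003597+0.000j S between n2,n3
  Y(R11) = 0.0002924+0.000j S between n2,n0
  I3: injects 0.659 A into n0 (from n2)
  V1: constraint V(n0)−V(n1) = 7.44
Assemble and solve the 4×4 MNA system:
  V(n1)=-7.440+0.000j  V(n2)=-0.5816+0.01522j  V(n3)=-0.1027+0.3393j
  i(V1)=-2.808-0.03654j

-0.0005101-0.01949j A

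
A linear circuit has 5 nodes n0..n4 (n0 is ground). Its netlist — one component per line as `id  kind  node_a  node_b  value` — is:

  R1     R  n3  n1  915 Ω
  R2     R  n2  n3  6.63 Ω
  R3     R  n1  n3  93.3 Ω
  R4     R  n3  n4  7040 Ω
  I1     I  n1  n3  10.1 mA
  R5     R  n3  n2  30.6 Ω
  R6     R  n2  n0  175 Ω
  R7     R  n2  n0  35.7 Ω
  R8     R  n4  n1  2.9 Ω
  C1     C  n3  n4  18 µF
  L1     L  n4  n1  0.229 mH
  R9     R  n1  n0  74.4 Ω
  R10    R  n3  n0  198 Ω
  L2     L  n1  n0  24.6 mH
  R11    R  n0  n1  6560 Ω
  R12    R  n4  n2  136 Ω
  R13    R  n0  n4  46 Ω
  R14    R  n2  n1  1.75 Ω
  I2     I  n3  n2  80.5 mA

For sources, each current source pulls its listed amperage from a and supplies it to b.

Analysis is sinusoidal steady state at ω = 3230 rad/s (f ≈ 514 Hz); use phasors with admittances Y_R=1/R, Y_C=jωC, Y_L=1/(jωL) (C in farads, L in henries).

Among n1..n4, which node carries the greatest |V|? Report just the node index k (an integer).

3

Element admittances at ω=3230 rad/s:
  Y(R1) = 0.001093+0.000j S between n3,n1
  Y(R2) = 0.1508+0.000j S between n2,n3
  Y(R3) = 0.01072+0.000j S between n1,n3
  Y(R4) = 0.0001420+0.000j S between n3,n4
  I1: injects 0.0101 A into n3 (from n1)
  Y(R5) = 0.03268+0.000j S between n3,n2
  Y(R6) = 0.005714+0.000j S between n2,n0
  Y(R7) = 0.02801+0.000j S between n2,n0
  Y(R8) = 0.3448+0.000j S between n4,n1
  Y(C1) = 0.000+0.05814j S between n3,n4
  Y(L1) = 0.000-1.352j S between n4,n1
  Y(R9) = 0.01344+0.000j S between n1,n0
  Y(R10) = 0.005051+0.000j S between n3,n0
  Y(L2) = 0.000-0.01259j S between n1,n0
  Y(R11) = 0.0001524+0.000j S between n0,n1
  Y(R12) = 0.007353+0.000j S between n4,n2
  Y(R13) = 0.02174+0.000j S between n0,n4
  Y(R14) = 0.5714+0.000j S between n2,n1
  I2: injects 0.0805 A into n2 (from n3)
Assemble and solve the 4×4 MNA system:
  V(n1)=0.003092-0.01646j  V(n2)=0.03855+0.009433j  V(n3)=-0.2816+0.09313j  V(n4)=0.01321-0.02419j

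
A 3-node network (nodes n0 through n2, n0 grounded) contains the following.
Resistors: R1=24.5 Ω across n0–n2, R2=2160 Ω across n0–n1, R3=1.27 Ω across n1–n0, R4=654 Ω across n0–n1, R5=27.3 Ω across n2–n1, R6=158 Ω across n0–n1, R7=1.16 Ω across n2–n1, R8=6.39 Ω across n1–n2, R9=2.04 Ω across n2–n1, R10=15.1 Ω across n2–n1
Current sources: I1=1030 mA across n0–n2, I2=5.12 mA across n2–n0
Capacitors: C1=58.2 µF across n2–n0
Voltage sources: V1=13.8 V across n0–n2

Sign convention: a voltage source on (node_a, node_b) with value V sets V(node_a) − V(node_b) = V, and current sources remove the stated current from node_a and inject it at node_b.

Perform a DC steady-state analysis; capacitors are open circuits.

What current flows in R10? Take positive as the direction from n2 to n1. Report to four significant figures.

MNA unknowns: 2 node voltages V₁..V_2 plus 1 source current (V1)
R1: Y=0.04082 on G[0,2]
R2: Y=0.0004630 on G[0,1]
R3: Y=0.7874 on G[1,0]
R4: Y=0.001529 on G[0,1]
R5: Y=0.03663 on G[2,1]
I1: z[0]−=1.03, z[2]+=1.03
R6: Y=0.006329 on G[0,1]
R7: Y=0.8621 on G[2,1]
I2: z[2]−=0.00512, z[0]+=0.00512
R8: Y=0.1565 on G[1,2]
C1: Y=0.000 on G[2,0]
R9: Y=0.4902 on G[2,1]
R10: Y=0.06623 on G[2,1]
V1: row V0−V2=13.8, i_V1 at 0,2
solve → V1=-9.239, V2=-13.80
aux → i_V1=-8.939

-0.3021 A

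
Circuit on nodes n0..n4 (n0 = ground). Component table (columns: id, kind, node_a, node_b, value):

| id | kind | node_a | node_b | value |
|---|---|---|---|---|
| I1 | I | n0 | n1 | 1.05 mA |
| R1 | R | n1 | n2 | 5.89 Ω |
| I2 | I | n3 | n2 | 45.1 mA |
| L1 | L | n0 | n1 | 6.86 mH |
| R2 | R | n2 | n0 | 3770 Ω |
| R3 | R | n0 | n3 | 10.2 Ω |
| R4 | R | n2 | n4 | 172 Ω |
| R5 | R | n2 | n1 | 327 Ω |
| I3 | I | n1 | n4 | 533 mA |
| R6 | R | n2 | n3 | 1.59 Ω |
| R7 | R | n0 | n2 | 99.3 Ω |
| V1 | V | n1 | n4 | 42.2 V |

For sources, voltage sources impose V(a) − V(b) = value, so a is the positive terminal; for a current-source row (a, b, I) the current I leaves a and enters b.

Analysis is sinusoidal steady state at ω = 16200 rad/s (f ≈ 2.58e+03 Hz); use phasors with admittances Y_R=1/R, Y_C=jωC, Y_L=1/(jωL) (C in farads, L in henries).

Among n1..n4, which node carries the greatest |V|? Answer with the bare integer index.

4

Apply KCL at each of the 4 non-ground nodes and solve the resulting linear system.
Node n1: branches {I1, R1, L1, R5, I3, V1} → V_1 = 1.424+0.2064j
Node n2: branches {R1, I2, R2, R4, R5, R6, R7} → V_2 = 0.05543+0.1347j
Node n3: branches {I2, R3, R6} → V_3 = -0.01408+0.1165j
Node n4: branches {R4, I3, V1} → V_4 = -40.78+0.2064j
Source currents: i(V1)=-0.7704+0.0004171j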